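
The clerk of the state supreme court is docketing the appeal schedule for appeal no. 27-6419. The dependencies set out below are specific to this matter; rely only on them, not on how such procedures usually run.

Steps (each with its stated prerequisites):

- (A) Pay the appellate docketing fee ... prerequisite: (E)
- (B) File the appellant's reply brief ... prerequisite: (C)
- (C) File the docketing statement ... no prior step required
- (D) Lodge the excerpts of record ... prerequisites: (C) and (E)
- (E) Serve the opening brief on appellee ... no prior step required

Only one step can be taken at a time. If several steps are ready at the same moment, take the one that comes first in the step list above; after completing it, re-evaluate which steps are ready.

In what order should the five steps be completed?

Nothing is required for (C) and (E). (C) is listed earlier → (C) first.
Ready: (B) and (E). (B) is listed earlier → (B).
(E) is the only step now ready → (E).
Ready: (A) and (D). (A) is listed earlier → (A).
That leaves (D) as the only ready step → (D).

(C) (B) (E) (A) (D)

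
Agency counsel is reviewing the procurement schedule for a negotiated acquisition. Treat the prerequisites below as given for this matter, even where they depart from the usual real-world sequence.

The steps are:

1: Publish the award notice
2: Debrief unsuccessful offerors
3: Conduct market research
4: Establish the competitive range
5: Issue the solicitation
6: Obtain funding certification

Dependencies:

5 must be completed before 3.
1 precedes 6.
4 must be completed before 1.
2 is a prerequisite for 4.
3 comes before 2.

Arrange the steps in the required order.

5 3 2 4 1 6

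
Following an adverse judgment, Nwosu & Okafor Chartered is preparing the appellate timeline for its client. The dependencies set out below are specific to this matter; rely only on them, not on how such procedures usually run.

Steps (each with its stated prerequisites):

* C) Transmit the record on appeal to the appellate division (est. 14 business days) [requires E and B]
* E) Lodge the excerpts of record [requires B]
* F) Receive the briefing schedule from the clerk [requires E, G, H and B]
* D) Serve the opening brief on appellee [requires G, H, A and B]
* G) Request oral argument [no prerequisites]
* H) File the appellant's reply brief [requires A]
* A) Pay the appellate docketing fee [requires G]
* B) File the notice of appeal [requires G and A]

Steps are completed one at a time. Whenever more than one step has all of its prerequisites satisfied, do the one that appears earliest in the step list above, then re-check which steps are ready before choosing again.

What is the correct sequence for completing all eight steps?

G is the only step with nothing outstanding, so it goes first.
That leaves A as the only ready step → A.
Ready: H and B. H is listed earlier → H.
Next only B has its prerequisites met → B.
Ready: E and D. E is listed earlier → E.
C and F now also ready, so the ready set is {C, F, D}; C is listed earlier → C.
Ready: F and D. F is listed earlier → F.
Next only D has its prerequisites met → D.

G A H B E C F D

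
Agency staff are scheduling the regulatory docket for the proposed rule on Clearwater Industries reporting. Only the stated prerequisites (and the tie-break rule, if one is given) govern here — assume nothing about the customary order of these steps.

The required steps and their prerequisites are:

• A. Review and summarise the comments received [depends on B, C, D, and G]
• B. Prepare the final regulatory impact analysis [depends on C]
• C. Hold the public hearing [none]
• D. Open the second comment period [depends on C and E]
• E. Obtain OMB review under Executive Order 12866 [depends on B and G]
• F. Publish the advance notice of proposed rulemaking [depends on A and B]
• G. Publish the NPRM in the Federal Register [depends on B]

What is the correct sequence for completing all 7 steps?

C has no prerequisites → C first.
B needed C, now all done → B.
G is the only step now ready → G.
E needed B and G, now all done → E.
Next only D has its prerequisites met → D.
A needed B, C, D and G, now all done → A.
F is the only step now ready → F.

C → B → G → E → D → A → F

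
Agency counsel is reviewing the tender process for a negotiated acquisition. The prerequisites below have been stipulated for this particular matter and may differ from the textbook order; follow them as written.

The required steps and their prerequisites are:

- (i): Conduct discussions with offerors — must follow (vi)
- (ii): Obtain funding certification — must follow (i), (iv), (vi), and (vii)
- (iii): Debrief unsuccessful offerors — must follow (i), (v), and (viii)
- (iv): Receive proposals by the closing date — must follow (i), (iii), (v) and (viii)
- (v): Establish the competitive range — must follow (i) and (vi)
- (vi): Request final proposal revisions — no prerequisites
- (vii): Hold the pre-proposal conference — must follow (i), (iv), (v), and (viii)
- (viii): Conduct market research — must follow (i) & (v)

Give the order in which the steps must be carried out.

(vi) has no prerequisites → (vi) first.
Next only (i) has its prerequisites met → (i).
Next only (v) has its prerequisites met → (v).
(viii) needed (i) and (v), now all done → (viii).
(iii) is the only step now ready → (iii).
(iv) needed (i), (iii), (v) and (viii), now all done → (iv).
That leaves (vii) as the only ready step → (vii).
(ii) needed (i), (iv), (vi) and (vii), now all done → (ii).

(vi), (i), (v), (viii), (iii), (iv), (vii), (ii)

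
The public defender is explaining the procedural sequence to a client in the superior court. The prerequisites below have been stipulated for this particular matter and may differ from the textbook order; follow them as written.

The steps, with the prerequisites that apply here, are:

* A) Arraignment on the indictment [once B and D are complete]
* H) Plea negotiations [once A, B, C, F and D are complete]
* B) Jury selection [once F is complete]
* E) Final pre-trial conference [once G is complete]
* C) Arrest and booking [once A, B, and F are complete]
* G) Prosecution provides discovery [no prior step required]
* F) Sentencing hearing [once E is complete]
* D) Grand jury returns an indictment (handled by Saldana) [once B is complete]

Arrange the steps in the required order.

G → E → F → B → D → A → C → H

G has no prerequisites → G first.
Next only E has its prerequisites met → E.
F needed E, now all done → F.
Next only B has its prerequisites met → B.
D is the only step now ready → D.
A needed B and D, now all done → A.
C needed A, B and F, now all done → C.
H is the only step now ready → H.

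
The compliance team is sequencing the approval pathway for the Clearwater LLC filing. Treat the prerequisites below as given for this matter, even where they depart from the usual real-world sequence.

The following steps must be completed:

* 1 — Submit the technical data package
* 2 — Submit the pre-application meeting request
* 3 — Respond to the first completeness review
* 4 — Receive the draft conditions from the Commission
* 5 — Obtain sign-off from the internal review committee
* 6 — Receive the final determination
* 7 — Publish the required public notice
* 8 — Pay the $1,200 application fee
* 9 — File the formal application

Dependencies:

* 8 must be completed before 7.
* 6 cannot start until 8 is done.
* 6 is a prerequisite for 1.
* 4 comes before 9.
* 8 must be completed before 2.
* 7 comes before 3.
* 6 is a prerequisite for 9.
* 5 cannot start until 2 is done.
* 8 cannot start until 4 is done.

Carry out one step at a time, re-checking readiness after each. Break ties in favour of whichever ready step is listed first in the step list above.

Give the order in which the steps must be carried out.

4, 8, 2, 5, 6, 1, 7, 3, 9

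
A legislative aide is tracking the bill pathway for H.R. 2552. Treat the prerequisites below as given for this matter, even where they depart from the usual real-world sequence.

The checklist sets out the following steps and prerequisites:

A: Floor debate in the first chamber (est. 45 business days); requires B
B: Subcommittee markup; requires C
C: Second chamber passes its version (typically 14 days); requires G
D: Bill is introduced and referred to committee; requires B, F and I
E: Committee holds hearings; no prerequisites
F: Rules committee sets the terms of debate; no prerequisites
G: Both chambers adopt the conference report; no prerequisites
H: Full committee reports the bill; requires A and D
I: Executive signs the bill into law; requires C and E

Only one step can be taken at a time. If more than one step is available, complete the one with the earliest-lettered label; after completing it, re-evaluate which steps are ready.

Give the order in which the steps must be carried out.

Nothing is required for E, F and G. E has the earlier label → E first.
Now F and G have their prerequisites met. F has the earlier label, so F next.
That leaves G as the only ready step → G.
That leaves C as the only ready step → C.
Ready: B and I. B has the earlier label → B.
Now A and I have their prerequisites met. A has the earlier label, so A next.
I needed C and E, now all done → I.
That leaves D as the only ready step → D.
That leaves H as the only ready step → H.

E, F, G, C, B, A, I, D, H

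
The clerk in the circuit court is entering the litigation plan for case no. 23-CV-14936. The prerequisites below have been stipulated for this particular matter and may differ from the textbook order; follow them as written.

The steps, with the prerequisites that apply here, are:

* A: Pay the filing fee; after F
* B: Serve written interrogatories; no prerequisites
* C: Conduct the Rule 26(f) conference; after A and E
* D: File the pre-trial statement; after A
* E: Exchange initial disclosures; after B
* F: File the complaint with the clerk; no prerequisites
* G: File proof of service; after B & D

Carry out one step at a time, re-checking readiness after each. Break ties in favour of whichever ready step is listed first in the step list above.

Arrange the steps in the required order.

B and F have no prerequisites; B is listed earlier, so B is first.
Ready: E and F. E is listed earlier → E.
F is the only step now ready → F.
That leaves A as the only ready step → A.
Ready: C and D. C is listed earlier → C.
D needed A, now all done → D.
G needed B and D, now all done → G.

B → E → F → A → C → D → G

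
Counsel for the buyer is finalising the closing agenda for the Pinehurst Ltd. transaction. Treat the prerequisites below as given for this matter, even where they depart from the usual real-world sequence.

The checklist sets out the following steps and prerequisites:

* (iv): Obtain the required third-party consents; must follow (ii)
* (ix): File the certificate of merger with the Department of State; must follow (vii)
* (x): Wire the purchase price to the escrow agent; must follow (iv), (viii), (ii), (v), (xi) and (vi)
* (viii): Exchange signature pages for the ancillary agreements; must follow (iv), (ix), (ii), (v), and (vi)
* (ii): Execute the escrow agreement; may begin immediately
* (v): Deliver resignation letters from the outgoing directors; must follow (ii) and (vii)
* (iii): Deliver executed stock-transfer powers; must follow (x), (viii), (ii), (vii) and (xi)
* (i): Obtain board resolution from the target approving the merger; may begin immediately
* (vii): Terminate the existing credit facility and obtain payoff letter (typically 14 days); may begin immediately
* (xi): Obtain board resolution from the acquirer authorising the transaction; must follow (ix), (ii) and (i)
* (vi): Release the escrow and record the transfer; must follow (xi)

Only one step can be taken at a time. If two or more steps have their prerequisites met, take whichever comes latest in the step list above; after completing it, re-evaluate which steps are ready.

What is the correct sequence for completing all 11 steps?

(vii) → (i) → (ii) → (v) → (ix) → (xi) → (vi) → (iv) → (viii) → (x) → (iii)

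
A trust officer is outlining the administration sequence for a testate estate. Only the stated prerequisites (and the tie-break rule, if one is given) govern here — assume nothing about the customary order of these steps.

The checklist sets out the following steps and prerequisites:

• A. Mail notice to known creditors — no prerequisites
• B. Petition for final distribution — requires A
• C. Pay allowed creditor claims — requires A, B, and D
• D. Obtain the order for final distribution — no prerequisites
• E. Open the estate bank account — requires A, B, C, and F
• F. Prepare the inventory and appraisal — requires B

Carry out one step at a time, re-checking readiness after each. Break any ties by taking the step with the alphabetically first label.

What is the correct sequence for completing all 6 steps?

A and D have no prerequisites; A has the earlier label, so A is first.
B now also ready, so the ready set is {B, D}; B has the earlier label → B.
Ready: D and F. D has the earlier label → D.
C now also ready, so the ready set is {C, F}; C has the earlier label → C.
F is the only step now ready → F.
E needed A, B, C and F, now all done → E.

A, B, D, C, F, E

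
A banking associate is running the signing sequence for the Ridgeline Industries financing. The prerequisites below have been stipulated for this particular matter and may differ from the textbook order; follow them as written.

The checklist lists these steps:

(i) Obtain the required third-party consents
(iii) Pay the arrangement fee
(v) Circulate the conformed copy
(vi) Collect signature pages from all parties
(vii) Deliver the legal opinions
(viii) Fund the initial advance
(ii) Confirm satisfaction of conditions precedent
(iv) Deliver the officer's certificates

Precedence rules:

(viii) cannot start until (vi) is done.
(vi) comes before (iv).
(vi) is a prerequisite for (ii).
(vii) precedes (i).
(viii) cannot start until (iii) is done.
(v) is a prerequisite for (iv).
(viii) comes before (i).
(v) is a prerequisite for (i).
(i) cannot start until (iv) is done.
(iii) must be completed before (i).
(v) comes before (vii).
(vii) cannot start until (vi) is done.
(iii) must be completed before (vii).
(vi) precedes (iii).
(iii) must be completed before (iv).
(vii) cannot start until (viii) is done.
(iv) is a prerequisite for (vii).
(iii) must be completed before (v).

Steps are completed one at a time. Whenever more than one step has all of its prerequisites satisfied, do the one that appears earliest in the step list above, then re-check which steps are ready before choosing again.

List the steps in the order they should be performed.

(vi), (iii), (v), (viii), (ii), (iv), (vii), (i)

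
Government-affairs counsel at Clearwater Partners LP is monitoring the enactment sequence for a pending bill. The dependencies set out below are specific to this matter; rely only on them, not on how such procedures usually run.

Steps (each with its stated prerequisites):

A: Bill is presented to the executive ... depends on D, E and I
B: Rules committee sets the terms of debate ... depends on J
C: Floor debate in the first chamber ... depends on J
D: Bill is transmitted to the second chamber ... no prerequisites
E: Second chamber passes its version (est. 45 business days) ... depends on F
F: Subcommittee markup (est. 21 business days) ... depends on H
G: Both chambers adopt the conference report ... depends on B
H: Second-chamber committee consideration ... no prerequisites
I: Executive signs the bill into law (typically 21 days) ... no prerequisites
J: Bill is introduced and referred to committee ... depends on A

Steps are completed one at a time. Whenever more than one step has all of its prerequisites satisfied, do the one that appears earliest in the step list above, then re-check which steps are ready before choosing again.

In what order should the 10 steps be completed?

D H F E I A J B C G

Nothing is required for D, H and I. D is listed earlier → D first.
Ready: H and I. H is listed earlier → H.
F and I are both available; F is listed earlier → F.
Now E and I have their prerequisites met. E is listed earlier, so E next.
Next only I has its prerequisites met → I.
That leaves A as the only ready step → A.
J is the only step now ready → J.
B and C are both available; B is listed earlier → B.
Now C and G have their prerequisites met. C is listed earlier, so C next.
G needed B, now all done → G.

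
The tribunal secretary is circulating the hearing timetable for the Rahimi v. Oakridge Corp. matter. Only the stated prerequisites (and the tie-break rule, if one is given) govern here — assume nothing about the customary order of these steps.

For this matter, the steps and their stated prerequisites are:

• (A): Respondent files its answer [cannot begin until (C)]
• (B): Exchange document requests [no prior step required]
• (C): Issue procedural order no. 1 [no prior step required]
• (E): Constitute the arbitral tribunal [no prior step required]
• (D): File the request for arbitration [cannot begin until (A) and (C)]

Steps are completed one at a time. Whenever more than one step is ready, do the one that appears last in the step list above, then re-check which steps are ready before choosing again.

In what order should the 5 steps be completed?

(E) → (C) → (B) → (A) → (D)

(E), (C) and (B) have no prerequisites; (E) is listed later, so (E) is first.
(C) and (B) are both available; (C) is listed later → (C).
(A) now also ready, so the ready set is {(B), (A)}; (B) is listed later → (B).
That leaves (A) as the only ready step → (A).
That leaves (D) as the only ready step → (D).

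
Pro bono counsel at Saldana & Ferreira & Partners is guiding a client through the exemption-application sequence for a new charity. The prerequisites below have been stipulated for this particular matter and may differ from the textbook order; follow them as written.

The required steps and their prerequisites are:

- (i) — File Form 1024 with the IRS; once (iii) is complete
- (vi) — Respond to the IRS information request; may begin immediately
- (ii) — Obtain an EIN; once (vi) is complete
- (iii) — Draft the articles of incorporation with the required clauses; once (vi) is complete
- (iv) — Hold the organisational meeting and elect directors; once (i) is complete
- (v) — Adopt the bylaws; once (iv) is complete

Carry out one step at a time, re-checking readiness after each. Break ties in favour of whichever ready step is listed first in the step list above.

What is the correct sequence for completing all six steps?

(vi), (ii), (iii), (i), (iv), (v)

(vi) is the only step with nothing outstanding, so it goes first.
Now (ii) and (iii) have their prerequisites met. (ii) is listed earlier, so (ii) next.
(iii) is the only step now ready → (iii).
(i) is the only step now ready → (i).
(iv) needed (i), now all done → (iv).
(v) needed (iv), now all done → (v).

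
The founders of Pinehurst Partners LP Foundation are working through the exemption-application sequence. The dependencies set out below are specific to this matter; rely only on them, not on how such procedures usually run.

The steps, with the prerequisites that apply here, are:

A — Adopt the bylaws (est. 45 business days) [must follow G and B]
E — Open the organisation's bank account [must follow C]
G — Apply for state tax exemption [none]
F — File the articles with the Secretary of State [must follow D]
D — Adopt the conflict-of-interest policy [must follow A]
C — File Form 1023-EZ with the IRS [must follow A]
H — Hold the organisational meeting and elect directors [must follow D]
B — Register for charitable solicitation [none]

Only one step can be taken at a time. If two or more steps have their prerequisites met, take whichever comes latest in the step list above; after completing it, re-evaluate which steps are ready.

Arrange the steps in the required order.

B → G → A → C → D → H → F → E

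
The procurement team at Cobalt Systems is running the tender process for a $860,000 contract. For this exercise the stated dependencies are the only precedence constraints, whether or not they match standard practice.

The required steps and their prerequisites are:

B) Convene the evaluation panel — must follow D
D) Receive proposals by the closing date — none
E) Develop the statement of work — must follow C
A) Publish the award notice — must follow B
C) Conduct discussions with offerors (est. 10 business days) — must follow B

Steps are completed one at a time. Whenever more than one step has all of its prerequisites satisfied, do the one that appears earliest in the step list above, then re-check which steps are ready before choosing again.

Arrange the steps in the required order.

Only D has no prerequisites, so it is first.
B is the only step now ready → B.
A and C are both available; A is listed earlier → A.
C needed B, now all done → C.
Next only E has its prerequisites met → E.

D, B, A, C, E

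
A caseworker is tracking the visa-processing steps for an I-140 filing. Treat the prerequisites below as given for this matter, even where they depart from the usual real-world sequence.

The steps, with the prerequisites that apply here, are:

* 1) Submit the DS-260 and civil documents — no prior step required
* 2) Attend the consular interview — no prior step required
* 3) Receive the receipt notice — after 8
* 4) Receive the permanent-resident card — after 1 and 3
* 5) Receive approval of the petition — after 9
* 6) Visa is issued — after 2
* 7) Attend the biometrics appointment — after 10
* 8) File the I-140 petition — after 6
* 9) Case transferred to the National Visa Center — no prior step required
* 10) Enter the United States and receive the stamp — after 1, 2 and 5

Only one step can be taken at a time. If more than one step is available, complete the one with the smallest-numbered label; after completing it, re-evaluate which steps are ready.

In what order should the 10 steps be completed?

1, 2, 6, 8, 3, 4, 9, 5, 10, 7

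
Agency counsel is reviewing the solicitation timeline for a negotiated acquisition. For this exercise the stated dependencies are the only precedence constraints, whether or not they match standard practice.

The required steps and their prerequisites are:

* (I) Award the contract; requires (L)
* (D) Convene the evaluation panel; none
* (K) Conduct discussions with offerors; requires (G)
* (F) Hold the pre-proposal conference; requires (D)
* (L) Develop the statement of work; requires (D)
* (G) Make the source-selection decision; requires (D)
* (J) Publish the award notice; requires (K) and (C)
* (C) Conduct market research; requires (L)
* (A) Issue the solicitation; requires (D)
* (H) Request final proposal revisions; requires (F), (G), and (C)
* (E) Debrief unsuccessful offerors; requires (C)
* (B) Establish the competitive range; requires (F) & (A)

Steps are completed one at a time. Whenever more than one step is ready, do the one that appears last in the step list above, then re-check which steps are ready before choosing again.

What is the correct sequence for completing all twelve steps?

(D) → (A) → (G) → (L) → (C) → (E) → (F) → (B) → (H) → (K) → (J) → (I)

(D) is the only step with nothing outstanding, so it goes first.
(A), (G), (L) and (F) are all available; (A) is listed later → (A).
Now (G), (L) and (F) have their prerequisites met. (G) is listed later, so (G) next.
(K) now also ready, so the ready set is {(L), (F), (K)}; (L) is listed later → (L).
(C) and (I) now also ready, so the ready set is {(C), (F), (K), (I)}; (C) is listed later → (C).
(E) now also ready, so the ready set is {(E), (F), (K), (I)}; (E) is listed later → (E).
Now (F), (K) and (I) have their prerequisites met. (F) is listed later, so (F) next.
Ready: (B), (H), (K) and (I). (B) is listed later → (B).
Ready: (H), (K) and (I). (H) is listed later → (H).
Ready: (K) and (I). (K) is listed later → (K).
(J) and (I) are both available; (J) is listed later → (J).
Next only (I) has its prerequisites met → (I).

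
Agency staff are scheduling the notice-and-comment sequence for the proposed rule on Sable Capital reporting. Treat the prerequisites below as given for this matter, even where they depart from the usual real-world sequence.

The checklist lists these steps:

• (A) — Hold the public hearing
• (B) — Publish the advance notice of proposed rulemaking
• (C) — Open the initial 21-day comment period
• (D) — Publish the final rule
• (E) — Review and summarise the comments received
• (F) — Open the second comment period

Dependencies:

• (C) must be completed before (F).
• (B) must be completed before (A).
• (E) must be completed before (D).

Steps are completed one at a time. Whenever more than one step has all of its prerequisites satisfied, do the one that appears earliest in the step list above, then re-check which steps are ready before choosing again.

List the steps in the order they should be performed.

(B) → (A) → (C) → (E) → (D) → (F)

Nothing is required for (B), (C) and (E). (B) is listed earlier → (B) first.
(A), (C) and (E) are all available; (A) is listed earlier → (A).
Ready: (C) and (E). (C) is listed earlier → (C).
(F) now also ready, so the ready set is {(E), (F)}; (E) is listed earlier → (E).
(D) now also ready, so the ready set is {(D), (F)}; (D) is listed earlier → (D).
(F) needed (C), now all done → (F).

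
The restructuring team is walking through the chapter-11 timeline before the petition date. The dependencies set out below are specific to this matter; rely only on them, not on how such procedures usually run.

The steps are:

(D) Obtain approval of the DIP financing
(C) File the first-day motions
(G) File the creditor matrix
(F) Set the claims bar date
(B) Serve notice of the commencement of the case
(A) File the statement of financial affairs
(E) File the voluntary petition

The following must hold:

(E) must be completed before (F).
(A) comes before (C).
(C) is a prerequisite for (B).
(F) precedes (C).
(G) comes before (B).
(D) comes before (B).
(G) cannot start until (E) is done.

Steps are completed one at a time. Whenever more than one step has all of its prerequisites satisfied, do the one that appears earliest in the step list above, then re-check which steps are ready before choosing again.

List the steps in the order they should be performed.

(D) → (A) → (E) → (G) → (F) → (C) → (B)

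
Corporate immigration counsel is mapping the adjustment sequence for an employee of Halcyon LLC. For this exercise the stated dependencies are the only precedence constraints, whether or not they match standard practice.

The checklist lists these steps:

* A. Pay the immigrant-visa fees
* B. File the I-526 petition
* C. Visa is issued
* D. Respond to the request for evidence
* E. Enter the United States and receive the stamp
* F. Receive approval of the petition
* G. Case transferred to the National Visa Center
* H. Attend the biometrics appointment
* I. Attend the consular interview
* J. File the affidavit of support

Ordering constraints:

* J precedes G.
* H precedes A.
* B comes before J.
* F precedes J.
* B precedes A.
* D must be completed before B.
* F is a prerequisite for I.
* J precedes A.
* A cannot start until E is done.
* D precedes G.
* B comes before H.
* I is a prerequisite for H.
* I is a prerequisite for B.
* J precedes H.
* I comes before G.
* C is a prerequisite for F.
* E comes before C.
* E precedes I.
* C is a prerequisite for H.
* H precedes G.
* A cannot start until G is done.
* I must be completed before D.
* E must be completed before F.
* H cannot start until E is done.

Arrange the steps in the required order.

E has no prerequisites → E first.
That leaves C as the only ready step → C.
That leaves F as the only ready step → F.
I is the only step now ready → I.
D needed I, now all done → D.
Next only B has its prerequisites met → B.
J is the only step now ready → J.
H is the only step now ready → H.
G needed D, H, I and J, now all done → G.
That leaves A as the only ready step → A.

E, C, F, I, D, B, J, H, G, A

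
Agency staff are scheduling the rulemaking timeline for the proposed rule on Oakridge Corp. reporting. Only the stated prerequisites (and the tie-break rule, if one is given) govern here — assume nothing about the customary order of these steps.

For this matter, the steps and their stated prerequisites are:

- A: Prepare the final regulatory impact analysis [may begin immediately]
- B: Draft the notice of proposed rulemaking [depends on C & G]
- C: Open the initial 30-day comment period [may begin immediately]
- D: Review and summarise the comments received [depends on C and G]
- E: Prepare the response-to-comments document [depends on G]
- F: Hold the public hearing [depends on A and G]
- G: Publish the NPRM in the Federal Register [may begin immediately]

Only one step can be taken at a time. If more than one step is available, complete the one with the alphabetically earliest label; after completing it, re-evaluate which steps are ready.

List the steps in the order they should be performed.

A, C, G, B, D, E, F

A, C and G have no prerequisites; A has the earlier label, so A is first.
C and G are both available; C has the earlier label → C.
G is the only step now ready → G.
Ready: B, D, E and F. B has the earlier label → B.
D, E and F are all available; D has the earlier label → D.
Ready: E and F. E has the earlier label → E.
F needed A and G, now all done → F.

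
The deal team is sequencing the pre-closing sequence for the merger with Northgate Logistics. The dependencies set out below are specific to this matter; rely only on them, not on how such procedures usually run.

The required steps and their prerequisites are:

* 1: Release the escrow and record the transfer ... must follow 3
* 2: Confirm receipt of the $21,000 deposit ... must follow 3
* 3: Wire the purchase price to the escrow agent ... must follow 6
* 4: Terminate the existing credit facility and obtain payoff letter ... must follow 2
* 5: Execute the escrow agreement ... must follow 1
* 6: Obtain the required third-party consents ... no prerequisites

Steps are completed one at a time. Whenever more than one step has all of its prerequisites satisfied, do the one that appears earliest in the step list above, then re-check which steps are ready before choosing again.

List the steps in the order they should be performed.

6, 3, 1, 2, 4, 5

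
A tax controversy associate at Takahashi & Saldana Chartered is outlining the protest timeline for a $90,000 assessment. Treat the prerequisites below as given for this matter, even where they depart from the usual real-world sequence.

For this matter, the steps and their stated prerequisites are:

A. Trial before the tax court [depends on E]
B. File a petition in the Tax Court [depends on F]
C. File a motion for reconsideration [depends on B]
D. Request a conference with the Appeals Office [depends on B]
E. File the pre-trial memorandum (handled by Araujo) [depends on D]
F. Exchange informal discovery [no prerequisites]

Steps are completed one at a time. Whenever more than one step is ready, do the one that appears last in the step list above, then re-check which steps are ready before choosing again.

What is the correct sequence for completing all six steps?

Only F has no prerequisites, so it is first.
That leaves B as the only ready step → B.
Now D and C have their prerequisites met. D is listed later, so D next.
Ready: E and C. E is listed later → E.
Ready: C and A. C is listed later → C.
A needed E, now all done → A.

F B D E C A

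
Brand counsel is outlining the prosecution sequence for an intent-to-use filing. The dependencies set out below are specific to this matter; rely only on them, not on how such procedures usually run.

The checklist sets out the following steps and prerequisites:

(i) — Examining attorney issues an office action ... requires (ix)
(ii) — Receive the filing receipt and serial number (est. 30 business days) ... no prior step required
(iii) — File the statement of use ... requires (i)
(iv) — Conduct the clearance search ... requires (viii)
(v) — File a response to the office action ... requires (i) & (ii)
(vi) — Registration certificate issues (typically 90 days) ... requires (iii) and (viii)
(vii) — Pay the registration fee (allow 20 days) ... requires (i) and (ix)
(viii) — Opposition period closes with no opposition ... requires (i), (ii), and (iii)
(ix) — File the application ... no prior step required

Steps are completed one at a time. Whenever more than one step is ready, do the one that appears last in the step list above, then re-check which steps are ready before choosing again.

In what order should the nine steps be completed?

(ix) (ii) (i) (vii) (v) (iii) (viii) (vi) (iv)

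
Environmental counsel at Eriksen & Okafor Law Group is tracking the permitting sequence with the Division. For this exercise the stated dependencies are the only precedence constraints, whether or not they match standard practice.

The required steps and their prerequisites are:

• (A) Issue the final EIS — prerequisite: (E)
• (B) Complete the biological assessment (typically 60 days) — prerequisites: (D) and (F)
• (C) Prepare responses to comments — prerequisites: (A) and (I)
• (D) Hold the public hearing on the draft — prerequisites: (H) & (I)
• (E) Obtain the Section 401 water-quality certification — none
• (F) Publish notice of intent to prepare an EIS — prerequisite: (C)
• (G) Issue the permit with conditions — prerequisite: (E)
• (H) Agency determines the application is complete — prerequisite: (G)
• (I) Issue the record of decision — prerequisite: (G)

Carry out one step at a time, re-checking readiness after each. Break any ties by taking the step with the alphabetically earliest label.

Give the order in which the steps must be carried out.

(E) → (A) → (G) → (H) → (I) → (C) → (D) → (F) → (B)

(E) has no prerequisites → (E) first.
Ready: (A) and (G). (A) has the earlier label → (A).
That leaves (G) as the only ready step → (G).
Ready: (H) and (I). (H) has the earlier label → (H).
(I) needed (G), now all done → (I).
Ready: (C) and (D). (C) has the earlier label → (C).
(F) now also ready, so the ready set is {(D), (F)}; (D) has the earlier label → (D).
(F) needed (C), now all done → (F).
(B) needed (D) and (F), now all done → (B).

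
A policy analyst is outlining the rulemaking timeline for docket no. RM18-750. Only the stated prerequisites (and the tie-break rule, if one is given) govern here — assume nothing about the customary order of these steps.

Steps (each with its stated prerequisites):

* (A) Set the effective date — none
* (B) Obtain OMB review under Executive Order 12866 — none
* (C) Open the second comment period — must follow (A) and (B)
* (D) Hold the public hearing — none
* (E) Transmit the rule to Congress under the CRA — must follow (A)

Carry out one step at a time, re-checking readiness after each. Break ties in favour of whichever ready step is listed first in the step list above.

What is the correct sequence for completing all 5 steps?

(A), (B) and (D) have no prerequisites; (A) is listed earlier, so (A) is first.
(E) now also ready, so the ready set is {(B), (D), (E)}; (B) is listed earlier → (B).
(C) now also ready, so the ready set is {(C), (D), (E)}; (C) is listed earlier → (C).
Ready: (D) and (E). (D) is listed earlier → (D).
That leaves (E) as the only ready step → (E).

(A), (B), (C), (D), (E)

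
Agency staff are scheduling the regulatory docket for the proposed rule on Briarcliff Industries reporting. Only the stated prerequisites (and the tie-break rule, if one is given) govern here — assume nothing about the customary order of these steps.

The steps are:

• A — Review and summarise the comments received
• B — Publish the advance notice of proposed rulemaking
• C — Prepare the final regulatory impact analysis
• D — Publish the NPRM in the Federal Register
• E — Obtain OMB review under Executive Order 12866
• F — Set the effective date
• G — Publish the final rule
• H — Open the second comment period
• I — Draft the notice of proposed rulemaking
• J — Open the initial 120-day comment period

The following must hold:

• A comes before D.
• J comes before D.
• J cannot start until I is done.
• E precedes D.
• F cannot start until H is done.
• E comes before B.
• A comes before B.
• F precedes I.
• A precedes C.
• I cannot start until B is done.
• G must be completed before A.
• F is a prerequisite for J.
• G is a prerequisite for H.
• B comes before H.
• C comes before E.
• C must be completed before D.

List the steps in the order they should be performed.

G, A, C, E, B, H, F, I, J, D

Only G has no prerequisites, so it is first.
A needed G, now all done → A.
C needed A, now all done → C.
E needed C, now all done → E.
Next only B has its prerequisites met → B.
That leaves H as the only ready step → H.
F needed H, now all done → F.
Next only I has its prerequisites met → I.
J needed F and I, now all done → J.
That leaves D as the only ready step → D.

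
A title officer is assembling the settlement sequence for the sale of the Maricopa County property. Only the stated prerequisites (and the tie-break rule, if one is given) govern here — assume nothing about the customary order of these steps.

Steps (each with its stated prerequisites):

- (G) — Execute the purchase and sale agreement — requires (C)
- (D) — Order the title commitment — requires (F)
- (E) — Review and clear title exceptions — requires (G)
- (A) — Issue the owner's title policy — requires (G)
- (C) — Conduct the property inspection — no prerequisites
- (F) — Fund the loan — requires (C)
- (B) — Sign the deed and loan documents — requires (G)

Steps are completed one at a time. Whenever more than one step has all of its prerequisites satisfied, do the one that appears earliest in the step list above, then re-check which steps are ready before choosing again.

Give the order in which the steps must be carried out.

(C) → (G) → (E) → (A) → (F) → (D) → (B)

Only (C) has no prerequisites, so it is first.
(G) and (F) are both available; (G) is listed earlier → (G).
Now (E), (A), (F) and (B) have their prerequisites met. (E) is listed earlier, so (E) next.
Ready: (A), (F) and (B). (A) is listed earlier → (A).
Now (F) and (B) have their prerequisites met. (F) is listed earlier, so (F) next.
(D) now also ready, so the ready set is {(D), (B)}; (D) is listed earlier → (D).
(B) needed (G), now all done → (B).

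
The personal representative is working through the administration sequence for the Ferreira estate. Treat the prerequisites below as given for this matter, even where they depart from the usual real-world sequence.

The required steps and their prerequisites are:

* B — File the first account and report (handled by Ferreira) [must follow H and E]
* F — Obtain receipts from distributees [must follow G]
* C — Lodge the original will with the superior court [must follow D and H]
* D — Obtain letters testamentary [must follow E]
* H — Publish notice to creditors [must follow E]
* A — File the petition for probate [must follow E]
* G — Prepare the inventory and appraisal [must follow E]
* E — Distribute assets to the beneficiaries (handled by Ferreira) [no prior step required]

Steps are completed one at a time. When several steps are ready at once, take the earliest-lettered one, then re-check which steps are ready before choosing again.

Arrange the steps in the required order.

E, A, D, G, F, H, B, C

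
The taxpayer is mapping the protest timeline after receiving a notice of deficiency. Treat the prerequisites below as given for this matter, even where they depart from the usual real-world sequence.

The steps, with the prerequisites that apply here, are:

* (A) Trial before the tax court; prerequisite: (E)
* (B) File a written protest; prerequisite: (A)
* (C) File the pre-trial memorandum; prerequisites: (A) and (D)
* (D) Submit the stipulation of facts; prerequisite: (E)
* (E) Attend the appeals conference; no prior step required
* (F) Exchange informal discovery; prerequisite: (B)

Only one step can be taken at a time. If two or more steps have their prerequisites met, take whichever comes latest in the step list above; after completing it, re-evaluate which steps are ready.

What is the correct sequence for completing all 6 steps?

(E) has no prerequisites → (E) first.
Ready: (D) and (A). (D) is listed later → (D).
Next only (A) has its prerequisites met → (A).
Ready: (C) and (B). (C) is listed later → (C).
(B) needed (A), now all done → (B).
That leaves (F) as the only ready step → (F).

(E) → (D) → (A) → (C) → (B) → (F)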